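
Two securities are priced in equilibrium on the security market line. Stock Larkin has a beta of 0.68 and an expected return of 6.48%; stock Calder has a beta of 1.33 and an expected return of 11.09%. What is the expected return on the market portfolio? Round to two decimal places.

Both satisfy E(R) = R_f + β·MRP, so the slope of the SML is
MRP = (11.09% − 6.48%) / (1.33 − 0.68) = 4.61% / 0.65 = 7.0923%
R_f = E(R_Larkin) − β_Larkin·MRP = 6.48% − 0.68 × 7.0923% = 1.6572%
E(R_m) = R_f + MRP = 1.6572% + 7.0923% = 8.75%

8.75%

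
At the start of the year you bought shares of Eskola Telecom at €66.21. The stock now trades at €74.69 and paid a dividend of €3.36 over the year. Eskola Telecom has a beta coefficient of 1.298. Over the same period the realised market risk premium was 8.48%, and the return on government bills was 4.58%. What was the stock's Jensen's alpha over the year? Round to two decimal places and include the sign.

+2.30%

Realised HPR = (P1 + D1 − P0) / P0 = (74.69 + 3.36 − 66.21) / 66.21 = 11.84 / 66.21 = 17.8825%
CAPM required = R_f + β·MRP = 4.58% + 1.298 × 8.48% = 15.58704%
α = realised − required = 17.8825% − 15.58704% = +2.30%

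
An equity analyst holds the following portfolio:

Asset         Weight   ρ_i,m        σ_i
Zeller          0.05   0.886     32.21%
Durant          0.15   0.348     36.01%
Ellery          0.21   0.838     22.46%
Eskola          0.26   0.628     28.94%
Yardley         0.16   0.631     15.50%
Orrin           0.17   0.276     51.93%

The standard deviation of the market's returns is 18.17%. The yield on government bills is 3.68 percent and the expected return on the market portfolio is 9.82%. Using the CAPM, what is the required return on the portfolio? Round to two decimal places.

β_Zeller = 0.886 × 32.21% / 18.17% = 1.5706
β_Durant = 0.348 × 36.01% / 18.17% = 0.6897
β_Ellery = 0.838 × 22.46% / 18.17% = 1.0359
β_Eskola = 0.628 × 28.94% / 18.17% = 1.0002
β_Yardley = 0.631 × 15.50% / 18.17% = 0.5383
β_Orrin = 0.276 × 51.93% / 18.17% = 0.7888
β_P = Σ w_i β_i = 0.05×1.5706 + 0.15×0.6897 + 0.21×1.0359 + 0.26×1.0002 + 0.16×0.5383 + 0.17×0.7888 = 0.8798
MRP = 9.82% − 3.68% = 6.14%
E(R_P) = R_f + β_P × MRP = 3.68% + 0.8798 × 6.14% = 9.08%

9.08%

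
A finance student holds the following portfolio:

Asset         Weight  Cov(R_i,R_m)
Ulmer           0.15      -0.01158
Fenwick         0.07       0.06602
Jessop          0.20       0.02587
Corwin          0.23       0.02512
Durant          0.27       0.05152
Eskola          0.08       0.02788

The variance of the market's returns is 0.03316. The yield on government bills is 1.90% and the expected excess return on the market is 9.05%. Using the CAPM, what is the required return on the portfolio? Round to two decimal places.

β_Ulmer = -0.01158 / 0.03316 = -0.3492
β_Fenwick = 0.06602 / 0.03316 = 1.9910
β_Jessop = 0.02587 / 0.03316 = 0.7802
β_Corwin = 0.02512 / 0.03316 = 0.7575
β_Durant = 0.05152 / 0.03316 = 1.5537
β_Eskola = 0.02788 / 0.03316 = 0.8408
β_P = Σ w_i β_i = 0.15×-0.3492 + 0.07×1.9910 + 0.20×0.7802 + 0.23×0.7575 + 0.27×1.5537 + 0.08×0.8408 = 0.9040
E(R_P) = R_f + β_P × MRP = 1.90% + 0.9040 × 9.05% = 10.08%

10.08%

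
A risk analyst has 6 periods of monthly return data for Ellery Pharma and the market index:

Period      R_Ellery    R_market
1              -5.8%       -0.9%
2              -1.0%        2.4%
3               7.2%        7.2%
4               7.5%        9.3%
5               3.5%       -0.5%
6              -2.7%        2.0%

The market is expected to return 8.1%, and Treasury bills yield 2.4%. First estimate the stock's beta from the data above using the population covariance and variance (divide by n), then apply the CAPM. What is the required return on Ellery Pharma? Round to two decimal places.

Mean R_i = (-5.8 − 1.0 + 7.2 + 7.5 + 3.5 − 2.7) / 6 = 1.4500%
Mean R_m = (-0.9 + 2.4 + 7.2 + 9.3 − 0.5 + 2.0) / 6 = 3.2500%
Σ(R_i − R̄_i)(R_m − R̄_m) = 88.9850  ⇒  Cov = 88.9850 / 6 = 14.8308
Σ(R_m − R̄_m)² = 85.7750  ⇒  Var(R_m) = 85.7750 / 6 = 14.2958
β = Cov / Var(R_m) = 14.8308 / 14.2958 = 1.0374
MRP = 8.1% − 2.4% = 5.70%
E(R) = R_f + β × MRP = 2.4% + 1.0374 × 5.7% = 8.31%

8.31%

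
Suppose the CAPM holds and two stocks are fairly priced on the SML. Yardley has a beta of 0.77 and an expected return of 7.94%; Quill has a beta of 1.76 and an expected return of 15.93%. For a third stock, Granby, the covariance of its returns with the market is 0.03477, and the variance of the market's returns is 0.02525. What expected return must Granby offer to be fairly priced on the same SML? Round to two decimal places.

12.84%

MRP = (15.93% − 7.94%) / (1.76 − 0.77) = 8.0707%
R_f = 7.94% − 0.77 × 8.0707% = 1.7256%
β_Granby = Cov / Var(R_m) = 0.03477 / 0.02525 = 1.3770
E(R_Granby) = R_f + β × MRP = 1.7256% + 1.3770 × 8.0707% = 12.84%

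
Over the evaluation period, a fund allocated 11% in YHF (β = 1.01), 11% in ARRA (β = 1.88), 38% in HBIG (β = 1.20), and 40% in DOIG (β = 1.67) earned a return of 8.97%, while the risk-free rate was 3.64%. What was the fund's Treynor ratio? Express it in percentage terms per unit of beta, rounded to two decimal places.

β_P = 0.11×1.01 + 0.11×1.88 + 0.38×1.20 + 0.40×1.67 = 1.4419
Treynor = (R_P − R_f) / β_P = (8.97% − 3.64%) / 1.4419 = 5.33% / 1.4419 = 3.70%

3.70%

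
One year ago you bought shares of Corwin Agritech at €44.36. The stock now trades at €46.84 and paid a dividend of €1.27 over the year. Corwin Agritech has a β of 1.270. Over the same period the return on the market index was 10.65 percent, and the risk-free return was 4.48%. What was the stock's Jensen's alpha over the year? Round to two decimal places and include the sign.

-3.86%

Realised HPR = (P1 + D1 − P0) / P0 = (46.84 + 1.27 − 44.36) / 44.36 = 3.75 / 44.36 = 8.4536%
MRP = 10.65% − 4.48% = 6.17%
CAPM required = R_f + β·MRP = 4.48% + 1.270 × 6.17% = 12.31590%
α = realised − required = 8.4536% − 12.31590% = -3.86%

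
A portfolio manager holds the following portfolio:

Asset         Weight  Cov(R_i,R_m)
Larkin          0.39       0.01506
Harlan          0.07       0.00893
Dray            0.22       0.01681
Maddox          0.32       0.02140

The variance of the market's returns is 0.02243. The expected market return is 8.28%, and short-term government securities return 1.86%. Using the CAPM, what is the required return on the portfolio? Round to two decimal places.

6.74%

β_Larkin = 0.01506 / 0.02243 = 0.6714
β_Harlan = 0.00893 / 0.02243 = 0.3981
β_Dray = 0.01681 / 0.02243 = 0.7494
β_Maddox = 0.02140 / 0.02243 = 0.9541
β_P = Σ w_i β_i = 0.39×0.6714 + 0.07×0.3981 + 0.22×0.7494 + 0.32×0.9541 = 0.7599
MRP = 8.28% − 1.86% = 6.42%
E(R_P) = R_f + β_P × MRP = 1.86% + 0.7599 × 6.42% = 6.74%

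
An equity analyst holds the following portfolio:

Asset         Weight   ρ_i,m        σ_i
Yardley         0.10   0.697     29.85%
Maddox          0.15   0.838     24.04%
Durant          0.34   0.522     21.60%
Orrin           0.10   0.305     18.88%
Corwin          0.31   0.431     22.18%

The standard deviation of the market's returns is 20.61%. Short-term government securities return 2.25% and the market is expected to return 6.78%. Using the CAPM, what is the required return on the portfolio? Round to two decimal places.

β_Yardley = 0.697 × 29.85% / 20.61% = 1.0095
β_Maddox = 0.838 × 24.04% / 20.61% = 0.9775
β_Durant = 0.522 × 21.60% / 20.61% = 0.5471
β_Orrin = 0.305 × 18.88% / 20.61% = 0.2794
β_Corwin = 0.431 × 22.18% / 20.61% = 0.4638
β_P = Σ w_i β_i = 0.10×1.0095 + 0.15×0.9775 + 0.34×0.5471 + 0.10×0.2794 + 0.31×0.4638 = 0.6053
MRP = 6.78% − 2.25% = 4.53%
E(R_P) = R_f + β_P × MRP = 2.25% + 0.6053 × 4.53% = 4.99%

4.99%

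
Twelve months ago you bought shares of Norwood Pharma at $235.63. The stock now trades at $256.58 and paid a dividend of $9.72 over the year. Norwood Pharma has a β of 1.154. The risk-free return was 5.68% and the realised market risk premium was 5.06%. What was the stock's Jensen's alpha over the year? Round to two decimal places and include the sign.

+1.50%

Realised HPR = (P1 + D1 − P0) / P0 = (256.58 + 9.72 − 235.63) / 235.63 = 30.67 / 235.63 = 13.0162%
CAPM required = R_f + β·MRP = 5.68% + 1.154 × 5.06% = 11.51924%
α = realised − required = 13.0162% − 11.51924% = +1.50%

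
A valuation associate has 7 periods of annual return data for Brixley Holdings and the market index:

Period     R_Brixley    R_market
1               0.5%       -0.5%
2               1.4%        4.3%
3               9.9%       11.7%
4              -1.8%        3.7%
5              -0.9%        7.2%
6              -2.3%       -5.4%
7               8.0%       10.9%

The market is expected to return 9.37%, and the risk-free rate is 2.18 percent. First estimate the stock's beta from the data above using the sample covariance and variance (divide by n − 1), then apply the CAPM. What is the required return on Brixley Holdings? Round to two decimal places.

Mean R_i = (0.5 + 1.4 + 9.9 − 1.8 − 0.9 − 2.3 + 8.0) / 7 = 2.1143%
Mean R_m = (-0.5 + 4.3 + 11.7 + 3.7 + 7.2 − 5.4 + 10.9) / 7 = 4.5571%
Σ(R_i − R̄_i)(R_m − R̄_m) = 140.6343  ⇒  Cov = 140.6343 / 6 = 23.4391
Σ(R_m − R̄_m)² = 223.7571  ⇒  Var(R_m) = 223.7571 / 6 = 37.2929
β = Cov / Var(R_m) = 23.4391 / 37.2929 = 0.6285
MRP = 9.37% − 2.18% = 7.19%
E(R) = R_f + β × MRP = 2.18% + 0.6285 × 7.19% = 6.70%

6.70%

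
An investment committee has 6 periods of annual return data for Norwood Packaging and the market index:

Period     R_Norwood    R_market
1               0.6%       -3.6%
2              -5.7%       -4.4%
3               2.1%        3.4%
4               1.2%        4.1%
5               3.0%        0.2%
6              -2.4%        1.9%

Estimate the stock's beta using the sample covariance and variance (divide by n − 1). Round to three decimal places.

Mean R_i = (0.6 − 5.7 + 2.1 + 1.2 + 3.0 − 2.4) / 6 = -0.2000%
Mean R_m = (-3.6 − 4.4 + 3.4 + 4.1 + 0.2 + 1.9) / 6 = 0.2667%
Σ(R_i − R̄_i)(R_m − R̄_m) = 31.3400  ⇒  Cov = 31.3400 / 5 = 6.2680
Σ(R_m − R̄_m)² = 63.9133  ⇒  Var(R_m) = 63.9133 / 5 = 12.7827
β = Cov / Var(R_m) = 6.2680 / 12.7827 = 0.4904

0.490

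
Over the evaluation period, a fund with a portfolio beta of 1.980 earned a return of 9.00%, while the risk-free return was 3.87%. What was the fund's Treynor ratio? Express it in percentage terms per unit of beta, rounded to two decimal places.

2.59%

Treynor = (R_P − R_f) / β_P = (9.00% − 3.87%) / 1.9800 = 5.13% / 1.9800 = 2.59%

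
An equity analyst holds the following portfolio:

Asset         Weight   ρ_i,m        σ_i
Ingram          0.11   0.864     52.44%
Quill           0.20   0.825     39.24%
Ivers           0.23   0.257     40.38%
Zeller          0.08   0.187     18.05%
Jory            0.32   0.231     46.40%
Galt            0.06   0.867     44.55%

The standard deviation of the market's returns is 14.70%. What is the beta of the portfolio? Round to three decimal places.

β_Ingram = 0.864 × 52.44% / 14.70% = 3.0822
β_Quill = 0.825 × 39.24% / 14.70% = 2.2022
β_Ivers = 0.257 × 40.38% / 14.70% = 0.7060
β_Zeller = 0.187 × 18.05% / 14.70% = 0.2296
β_Jory = 0.231 × 46.40% / 14.70% = 0.7291
β_Galt = 0.867 × 44.55% / 14.70% = 2.6275
β_P = Σ w_i β_i = 0.11×3.0822 + 0.20×2.2022 + 0.23×0.7060 + 0.08×0.2296 + 0.32×0.7291 + 0.06×2.6275 = 1.3512

1.351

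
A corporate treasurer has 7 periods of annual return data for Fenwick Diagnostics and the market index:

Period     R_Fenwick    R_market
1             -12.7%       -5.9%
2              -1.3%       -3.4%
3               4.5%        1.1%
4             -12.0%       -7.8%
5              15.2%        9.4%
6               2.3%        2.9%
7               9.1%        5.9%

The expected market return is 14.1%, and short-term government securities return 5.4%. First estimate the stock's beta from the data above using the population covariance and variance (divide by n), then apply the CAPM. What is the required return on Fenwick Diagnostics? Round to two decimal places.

Mean R_i = (-12.7 − 1.3 + 4.5 − 12.0 + 15.2 + 2.3 + 9.1) / 7 = 0.7286%
Mean R_m = (-5.9 − 3.4 + 1.1 − 7.8 + 9.4 + 2.9 + 5.9) / 7 = 0.3143%
Σ(R_i − R̄_i)(R_m − R̄_m) = 379.5371  ⇒  Cov = 379.5371 / 7 = 54.2196
Σ(R_m − R̄_m)² = 239.3086  ⇒  Var(R_m) = 239.3086 / 7 = 34.1869
β = Cov / Var(R_m) = 54.2196 / 34.1869 = 1.5860
MRP = 14.1% − 5.4% = 8.70%
E(R) = R_f + β × MRP = 5.4% + 1.5860 × 8.7% = 19.20%

19.20%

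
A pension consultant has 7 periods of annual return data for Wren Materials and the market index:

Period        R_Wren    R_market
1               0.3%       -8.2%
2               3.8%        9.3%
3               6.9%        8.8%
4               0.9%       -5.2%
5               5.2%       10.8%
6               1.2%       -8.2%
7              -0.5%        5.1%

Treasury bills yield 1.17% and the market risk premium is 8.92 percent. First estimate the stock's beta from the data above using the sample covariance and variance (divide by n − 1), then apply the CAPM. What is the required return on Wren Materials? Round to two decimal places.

3.19%

Mean R_i = (0.3 + 3.8 + 6.9 + 0.9 + 5.2 + 1.2 − 0.5) / 7 = 2.5429%
Mean R_m = (-8.2 + 9.3 + 8.8 − 5.2 + 10.8 − 8.2 + 5.1) / 7 = 1.7714%
Σ(R_i − R̄_i)(R_m − R̄_m) = 101.1586  ⇒  Cov = 101.1586 / 6 = 16.8598
Σ(R_m − R̄_m)² = 446.1343  ⇒  Var(R_m) = 446.1343 / 6 = 74.3557
β = Cov / Var(R_m) = 16.8598 / 74.3557 = 0.2267
E(R) = R_f + β × MRP = 1.17% + 0.2267 × 8.92% = 3.19%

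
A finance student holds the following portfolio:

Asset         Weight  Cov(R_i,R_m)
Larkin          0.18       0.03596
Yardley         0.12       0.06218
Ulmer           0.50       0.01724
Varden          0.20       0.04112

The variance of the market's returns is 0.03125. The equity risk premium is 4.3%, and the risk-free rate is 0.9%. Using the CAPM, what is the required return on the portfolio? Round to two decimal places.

5.14%

β_Larkin = 0.03596 / 0.03125 = 1.1507
β_Yardley = 0.06218 / 0.03125 = 1.9898
β_Ulmer = 0.01724 / 0.03125 = 0.5517
β_Varden = 0.04112 / 0.03125 = 1.3158
β_P = Σ w_i β_i = 0.18×1.1507 + 0.12×1.9898 + 0.50×0.5517 + 0.20×1.3158 = 0.9849
E(R_P) = R_f + β_P × MRP = 0.9% + 0.9849 × 4.3% = 5.14%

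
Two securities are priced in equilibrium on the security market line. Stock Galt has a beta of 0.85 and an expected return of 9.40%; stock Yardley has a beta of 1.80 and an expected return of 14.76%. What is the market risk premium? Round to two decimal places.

5.64%

Both satisfy E(R) = R_f + β·MRP, so the slope of the SML is
MRP = (14.76% − 9.40%) / (1.80 − 0.85) = 5.36% / 0.95 = 5.6421%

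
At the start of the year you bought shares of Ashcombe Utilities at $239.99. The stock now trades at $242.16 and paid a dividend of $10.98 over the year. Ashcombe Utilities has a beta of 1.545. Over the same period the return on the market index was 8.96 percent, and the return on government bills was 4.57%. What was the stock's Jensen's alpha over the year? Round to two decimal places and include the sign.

Realised HPR = (P1 + D1 − P0) / P0 = (242.16 + 10.98 − 239.99) / 239.99 = 13.15 / 239.99 = 5.4794%
MRP = 8.96% − 4.57% = 4.39%
CAPM required = R_f + β·MRP = 4.57% + 1.545 × 4.39% = 11.35255%
α = realised − required = 5.4794% − 11.35255% = -5.87%

-5.87%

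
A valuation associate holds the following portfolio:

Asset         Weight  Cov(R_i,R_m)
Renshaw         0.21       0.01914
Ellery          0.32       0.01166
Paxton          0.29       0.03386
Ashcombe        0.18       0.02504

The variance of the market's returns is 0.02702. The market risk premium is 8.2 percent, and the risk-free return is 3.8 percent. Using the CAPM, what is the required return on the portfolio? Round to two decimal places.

β_Renshaw = 0.01914 / 0.02702 = 0.7084
β_Ellery = 0.01166 / 0.02702 = 0.4315
β_Paxton = 0.03386 / 0.02702 = 1.2531
β_Ashcombe = 0.02504 / 0.02702 = 0.9267
β_P = Σ w_i β_i = 0.21×0.7084 + 0.32×0.4315 + 0.29×1.2531 + 0.18×0.9267 = 0.8170
E(R_P) = R_f + β_P × MRP = 3.8% + 0.8170 × 8.2% = 10.50%

10.50%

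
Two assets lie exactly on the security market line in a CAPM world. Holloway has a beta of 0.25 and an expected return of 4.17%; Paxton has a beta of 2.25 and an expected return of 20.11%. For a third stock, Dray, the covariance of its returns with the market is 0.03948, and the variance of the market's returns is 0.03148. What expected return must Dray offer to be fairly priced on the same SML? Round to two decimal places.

MRP = (20.11% − 4.17%) / (2.25 − 0.25) = 7.9700%
R_f = 4.17% − 0.25 × 7.9700% = 2.1775%
β_Dray = Cov / Var(R_m) = 0.03948 / 0.03148 = 1.2541
E(R_Dray) = R_f + β × MRP = 2.1775% + 1.2541 × 7.9700% = 12.17%

12.17%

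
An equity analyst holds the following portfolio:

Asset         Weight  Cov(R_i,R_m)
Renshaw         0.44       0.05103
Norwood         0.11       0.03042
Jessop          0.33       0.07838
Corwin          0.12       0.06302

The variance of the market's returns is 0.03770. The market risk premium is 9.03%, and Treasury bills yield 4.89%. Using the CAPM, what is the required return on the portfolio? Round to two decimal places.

β_Renshaw = 0.05103 / 0.03770 = 1.3536
β_Norwood = 0.03042 / 0.03770 = 0.8069
β_Jessop = 0.07838 / 0.03770 = 2.0790
β_Corwin = 0.06302 / 0.03770 = 1.6716
β_P = Σ w_i β_i = 0.44×1.3536 + 0.11×0.8069 + 0.33×2.0790 + 0.12×1.6716 = 1.5710
E(R_P) = R_f + β_P × MRP = 4.89% + 1.5710 × 9.03% = 19.08%

19.08%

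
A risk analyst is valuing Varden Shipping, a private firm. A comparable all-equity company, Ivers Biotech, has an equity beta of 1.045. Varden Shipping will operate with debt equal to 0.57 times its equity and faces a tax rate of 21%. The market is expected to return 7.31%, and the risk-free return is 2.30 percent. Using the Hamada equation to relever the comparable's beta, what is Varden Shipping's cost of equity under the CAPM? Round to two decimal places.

β_L = β_U × [1 + (1 − t)(D/E)] = 1.045 × [1 + (1 − 0.21) × 0.57]
    = 1.045 × [1 + 0.79 × 0.57] = 1.045 × 1.4503 = 1.5156
MRP = 7.31% − 2.30% = 5.01%
E(R) = R_f + β_L × MRP = 2.30% + 1.5156 × 5.01% = 9.89%

9.89%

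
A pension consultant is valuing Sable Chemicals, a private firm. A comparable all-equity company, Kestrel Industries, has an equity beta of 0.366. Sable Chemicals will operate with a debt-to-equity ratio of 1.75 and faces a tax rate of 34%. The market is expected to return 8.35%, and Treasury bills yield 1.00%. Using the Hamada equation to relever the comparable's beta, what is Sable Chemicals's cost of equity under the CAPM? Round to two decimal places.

β_L = β_U × [1 + (1 − t)(D/E)] = 0.366 × [1 + (1 − 0.34) × 1.75]
    = 0.366 × [1 + 0.66 × 1.75] = 0.366 × 2.1550 = 0.7887
MRP = 8.35% − 1.00% = 7.35%
E(R) = R_f + β_L × MRP = 1.00% + 0.7887 × 7.35% = 6.80%

6.80%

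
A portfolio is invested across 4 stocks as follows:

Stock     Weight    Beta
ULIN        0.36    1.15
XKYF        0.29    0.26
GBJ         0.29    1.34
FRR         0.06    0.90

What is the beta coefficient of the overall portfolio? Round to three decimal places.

β_P = Σ w_i β_i = 0.36×1.15 + 0.29×0.26 + 0.29×1.34 + 0.06×0.90 = 0.9320

0.932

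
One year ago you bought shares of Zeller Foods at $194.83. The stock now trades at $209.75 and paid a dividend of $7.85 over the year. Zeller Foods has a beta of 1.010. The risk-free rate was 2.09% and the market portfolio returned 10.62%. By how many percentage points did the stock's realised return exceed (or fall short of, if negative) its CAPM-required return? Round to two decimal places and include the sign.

Realised HPR = (P1 + D1 − P0) / P0 = (209.75 + 7.85 − 194.83) / 194.83 = 22.77 / 194.83 = 11.6871%
MRP = 10.62% − 2.09% = 8.53%
CAPM required = R_f + β·MRP = 2.09% + 1.010 × 8.53% = 10.70530%
α = realised − required = 11.6871% − 10.70530% = +0.98%

+0.98%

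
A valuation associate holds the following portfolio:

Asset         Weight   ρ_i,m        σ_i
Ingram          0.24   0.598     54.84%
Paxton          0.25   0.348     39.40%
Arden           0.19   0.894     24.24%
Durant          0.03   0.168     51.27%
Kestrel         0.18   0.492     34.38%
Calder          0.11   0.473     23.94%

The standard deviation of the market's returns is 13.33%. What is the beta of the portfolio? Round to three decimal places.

1.498

β_Ingram = 0.598 × 54.84% / 13.33% = 2.4602
β_Paxton = 0.348 × 39.40% / 13.33% = 1.0286
β_Arden = 0.894 × 24.24% / 13.33% = 1.6257
β_Durant = 0.168 × 51.27% / 13.33% = 0.6462
β_Kestrel = 0.492 × 34.38% / 13.33% = 1.2689
β_Calder = 0.473 × 23.94% / 13.33% = 0.8495
β_P = Σ w_i β_i = 0.24×2.4602 + 0.25×1.0286 + 0.19×1.6257 + 0.03×0.6462 + 0.18×1.2689 + 0.11×0.8495 = 1.4977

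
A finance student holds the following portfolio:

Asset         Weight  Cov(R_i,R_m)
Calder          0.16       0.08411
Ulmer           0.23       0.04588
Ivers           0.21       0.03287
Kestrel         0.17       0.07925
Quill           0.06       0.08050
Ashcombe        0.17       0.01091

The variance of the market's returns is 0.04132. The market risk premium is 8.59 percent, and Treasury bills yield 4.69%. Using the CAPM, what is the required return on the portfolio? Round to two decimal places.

15.31%

β_Calder = 0.08411 / 0.04132 = 2.0356
β_Ulmer = 0.04588 / 0.04132 = 1.1104
β_Ivers = 0.03287 / 0.04132 = 0.7955
β_Kestrel = 0.07925 / 0.04132 = 1.9180
β_Quill = 0.08050 / 0.04132 = 1.9482
β_Ashcombe = 0.01091 / 0.04132 = 0.2640
β_P = Σ w_i β_i = 0.16×2.0356 + 0.23×1.1104 + 0.21×0.7955 + 0.17×1.9180 + 0.06×1.9482 + 0.17×0.2640 = 1.2360
E(R_P) = R_f + β_P × MRP = 4.69% + 1.2360 × 8.59% = 15.31%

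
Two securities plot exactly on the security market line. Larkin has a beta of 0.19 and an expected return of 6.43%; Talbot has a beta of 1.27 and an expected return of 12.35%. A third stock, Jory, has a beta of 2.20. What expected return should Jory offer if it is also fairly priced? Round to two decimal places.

17.45%

MRP (SML slope) = (12.35% − 6.43%) / (1.27 − 0.19) = 5.92% / 1.08 = 5.4815%
R_f (intercept) = 6.43% − 0.19 × 5.4815% = 5.3885%
E(R_Jory) = R_f + β × MRP = 5.3885% + 2.20 × 5.4815% = 17.45%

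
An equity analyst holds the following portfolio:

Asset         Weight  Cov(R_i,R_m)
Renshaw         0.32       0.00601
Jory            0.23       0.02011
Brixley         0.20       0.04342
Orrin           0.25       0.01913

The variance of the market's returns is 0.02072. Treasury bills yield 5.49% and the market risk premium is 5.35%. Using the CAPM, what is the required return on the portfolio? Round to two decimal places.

β_Renshaw = 0.00601 / 0.02072 = 0.2901
β_Jory = 0.02011 / 0.02072 = 0.9706
β_Brixley = 0.04342 / 0.02072 = 2.0956
β_Orrin = 0.01913 / 0.02072 = 0.9233
β_P = Σ w_i β_i = 0.32×0.2901 + 0.23×0.9706 + 0.20×2.0956 + 0.25×0.9233 = 0.9660
E(R_P) = R_f + β_P × MRP = 5.49% + 0.9660 × 5.35% = 10.66%

10.66%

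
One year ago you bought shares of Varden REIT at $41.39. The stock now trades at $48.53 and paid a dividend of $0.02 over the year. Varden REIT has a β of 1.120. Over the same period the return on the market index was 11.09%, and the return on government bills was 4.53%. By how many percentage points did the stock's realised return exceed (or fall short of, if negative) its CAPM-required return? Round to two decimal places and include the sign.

+5.42%

Realised HPR = (P1 + D1 − P0) / P0 = (48.53 + 0.02 − 41.39) / 41.39 = 7.16 / 41.39 = 17.2989%
MRP = 11.09% − 4.53% = 6.56%
CAPM required = R_f + β·MRP = 4.53% + 1.120 × 6.56% = 11.87720%
α = realised − required = 17.2989% − 11.87720% = +5.42%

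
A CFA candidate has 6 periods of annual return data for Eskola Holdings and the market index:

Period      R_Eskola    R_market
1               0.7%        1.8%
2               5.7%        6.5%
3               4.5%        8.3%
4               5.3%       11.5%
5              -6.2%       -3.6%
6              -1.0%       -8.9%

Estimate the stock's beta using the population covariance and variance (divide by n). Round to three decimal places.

0.484

Mean R_i = (0.7 + 5.7 + 4.5 + 5.3 − 6.2 − 1.0) / 6 = 1.5000%
Mean R_m = (1.8 + 6.5 + 8.3 + 11.5 − 3.6 − 8.9) / 6 = 2.6000%
Σ(R_i − R̄_i)(R_m − R̄_m) = 144.4300  ⇒  Cov = 144.4300 / 6 = 24.0717
Σ(R_m − R̄_m)² = 298.2400  ⇒  Var(R_m) = 298.2400 / 6 = 49.7067
β = Cov / Var(R_m) = 24.0717 / 49.7067 = 0.4843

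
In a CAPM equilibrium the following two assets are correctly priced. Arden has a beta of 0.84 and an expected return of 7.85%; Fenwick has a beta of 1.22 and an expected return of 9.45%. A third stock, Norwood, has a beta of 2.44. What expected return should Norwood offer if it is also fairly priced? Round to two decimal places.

MRP (SML slope) = (9.45% − 7.85%) / (1.22 − 0.84) = 1.60% / 0.38 = 4.2105%
R_f (intercept) = 7.85% − 0.84 × 4.2105% = 4.3132%
E(R_Norwood) = R_f + β × MRP = 4.3132% + 2.44 × 4.2105% = 14.59%

14.59%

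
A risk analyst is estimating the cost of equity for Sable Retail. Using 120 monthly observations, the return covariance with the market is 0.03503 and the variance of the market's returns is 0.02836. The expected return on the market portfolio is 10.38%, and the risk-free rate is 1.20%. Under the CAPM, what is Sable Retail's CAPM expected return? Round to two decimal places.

12.54%

β = Cov(R_i, R_m) / Var(R_m) = 0.03503 / 0.02836 = 1.2352
MRP = 10.38% − 1.20% = 9.18%
E(R) = R_f + β × MRP = 1.20% + 1.2352 × 9.18% = 12.54%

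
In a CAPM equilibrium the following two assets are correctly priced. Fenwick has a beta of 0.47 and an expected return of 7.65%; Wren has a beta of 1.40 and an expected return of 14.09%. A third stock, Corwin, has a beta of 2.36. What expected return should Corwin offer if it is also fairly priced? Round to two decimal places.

20.74%

MRP (SML slope) = (14.09% − 7.65%) / (1.40 − 0.47) = 6.44% / 0.93 = 6.9247%
R_f (intercept) = 7.65% − 0.47 × 6.9247% = 4.3954%
E(R_Corwin) = R_f + β × MRP = 4.3954% + 2.36 × 6.9247% = 20.74%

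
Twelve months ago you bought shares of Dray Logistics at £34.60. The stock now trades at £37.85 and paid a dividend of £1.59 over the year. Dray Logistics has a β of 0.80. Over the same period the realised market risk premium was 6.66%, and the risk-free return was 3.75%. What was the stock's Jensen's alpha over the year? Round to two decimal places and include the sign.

Realised HPR = (P1 + D1 − P0) / P0 = (37.85 + 1.59 − 34.60) / 34.60 = 4.84 / 34.60 = 13.9884%
CAPM required = R_f + β·MRP = 3.75% + 0.80 × 6.66% = 9.0780%
α = realised − required = 13.9884% − 9.0780% = +4.91%

+4.91%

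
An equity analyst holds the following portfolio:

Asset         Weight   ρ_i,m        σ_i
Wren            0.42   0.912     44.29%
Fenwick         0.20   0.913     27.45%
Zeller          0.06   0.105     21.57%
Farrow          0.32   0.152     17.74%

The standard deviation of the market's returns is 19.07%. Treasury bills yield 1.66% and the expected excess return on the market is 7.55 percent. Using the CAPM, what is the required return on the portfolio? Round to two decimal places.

β_Wren = 0.912 × 44.29% / 19.07% = 2.1181
β_Fenwick = 0.913 × 27.45% / 19.07% = 1.3142
β_Zeller = 0.105 × 21.57% / 19.07% = 0.1188
β_Farrow = 0.152 × 17.74% / 19.07% = 0.1414
β_P = Σ w_i β_i = 0.42×2.1181 + 0.20×1.3142 + 0.06×0.1188 + 0.32×0.1414 = 1.2048
E(R_P) = R_f + β_P × MRP = 1.66% + 1.2048 × 7.55% = 10.76%

10.76%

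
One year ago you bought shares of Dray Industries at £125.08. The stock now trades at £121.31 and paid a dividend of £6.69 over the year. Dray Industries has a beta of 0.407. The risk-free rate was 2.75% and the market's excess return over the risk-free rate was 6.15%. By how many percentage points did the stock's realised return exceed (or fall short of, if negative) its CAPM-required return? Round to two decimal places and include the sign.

-2.92%

Realised HPR = (P1 + D1 − P0) / P0 = (121.31 + 6.69 − 125.08) / 125.08 = 2.92 / 125.08 = 2.3345%
CAPM required = R_f + β·MRP = 2.75% + 0.407 × 6.15% = 5.25305%
α = realised − required = 2.3345% − 5.25305% = -2.92%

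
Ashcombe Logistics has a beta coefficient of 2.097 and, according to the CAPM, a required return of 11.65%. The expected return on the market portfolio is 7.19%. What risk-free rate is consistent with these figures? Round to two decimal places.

E(R) = R_f + β(E(R_m) − R_f) = R_f(1 − β) + β·E(R_m)
11.65% = R_f × (1 − 2.097) + 2.097 × 7.19%
11.65% = R_f × -1.097 + 15.07743%
R_f = (11.65% − 15.07743%) / -1.097 = 3.12%

3.12%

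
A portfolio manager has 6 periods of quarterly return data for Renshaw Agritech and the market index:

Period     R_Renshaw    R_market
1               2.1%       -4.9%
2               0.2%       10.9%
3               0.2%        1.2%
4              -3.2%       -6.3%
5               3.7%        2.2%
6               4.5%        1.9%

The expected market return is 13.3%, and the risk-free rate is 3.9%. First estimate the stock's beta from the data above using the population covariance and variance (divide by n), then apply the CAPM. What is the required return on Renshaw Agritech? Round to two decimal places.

5.04%

Mean R_i = (2.1 + 0.2 + 0.2 − 3.2 + 3.7 + 4.5) / 6 = 1.2500%
Mean R_m = (-4.9 + 10.9 + 1.2 − 6.3 + 2.2 + 1.9) / 6 = 0.8333%
Σ(R_i − R̄_i)(R_m − R̄_m) = 22.7300  ⇒  Cov = 22.7300 / 6 = 3.7883
Σ(R_m − R̄_m)² = 188.2333  ⇒  Var(R_m) = 188.2333 / 6 = 31.3722
β = Cov / Var(R_m) = 3.7883 / 31.3722 = 0.1208
MRP = 13.3% − 3.9% = 9.40%
E(R) = R_f + β × MRP = 3.9% + 0.1208 × 9.4% = 5.04%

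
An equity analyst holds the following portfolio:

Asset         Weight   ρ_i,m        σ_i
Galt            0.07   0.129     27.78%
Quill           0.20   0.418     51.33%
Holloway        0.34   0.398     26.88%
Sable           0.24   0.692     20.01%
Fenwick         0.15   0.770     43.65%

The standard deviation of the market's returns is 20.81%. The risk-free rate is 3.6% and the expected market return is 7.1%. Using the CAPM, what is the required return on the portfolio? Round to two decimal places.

β_Galt = 0.129 × 27.78% / 20.81% = 0.1722
β_Quill = 0.418 × 51.33% / 20.81% = 1.0310
β_Holloway = 0.398 × 26.88% / 20.81% = 0.5141
β_Sable = 0.692 × 20.01% / 20.81% = 0.6654
β_Fenwick = 0.770 × 43.65% / 20.81% = 1.6151
β_P = Σ w_i β_i = 0.07×0.1722 + 0.20×1.0310 + 0.34×0.5141 + 0.24×0.6654 + 0.15×1.6151 = 0.7950
MRP = 7.1% − 3.6% = 3.50%
E(R_P) = R_f + β_P × MRP = 3.6% + 0.7950 × 3.5% = 6.38%

6.38%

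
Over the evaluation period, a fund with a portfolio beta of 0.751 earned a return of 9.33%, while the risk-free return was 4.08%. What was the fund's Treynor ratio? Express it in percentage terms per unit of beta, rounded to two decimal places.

Treynor = (R_P − R_f) / β_P = (9.33% − 4.08%) / 0.7510 = 5.25% / 0.7510 = 6.99%

6.99%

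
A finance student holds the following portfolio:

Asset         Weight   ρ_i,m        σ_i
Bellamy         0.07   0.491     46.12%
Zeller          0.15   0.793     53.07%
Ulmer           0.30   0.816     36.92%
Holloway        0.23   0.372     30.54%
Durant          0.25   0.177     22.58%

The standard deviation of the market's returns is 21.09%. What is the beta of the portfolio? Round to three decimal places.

0.974

β_Bellamy = 0.491 × 46.12% / 21.09% = 1.0737
β_Zeller = 0.793 × 53.07% / 21.09% = 1.9955
β_Ulmer = 0.816 × 36.92% / 21.09% = 1.4285
β_Holloway = 0.372 × 30.54% / 21.09% = 0.5387
β_Durant = 0.177 × 22.58% / 21.09% = 0.1895
β_P = Σ w_i β_i = 0.07×1.0737 + 0.15×1.9955 + 0.30×1.4285 + 0.23×0.5387 + 0.25×0.1895 = 0.9743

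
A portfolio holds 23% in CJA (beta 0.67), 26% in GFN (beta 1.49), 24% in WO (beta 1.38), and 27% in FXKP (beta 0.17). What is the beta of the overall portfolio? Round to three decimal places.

β_P = Σ w_i β_i = 0.23×0.67 + 0.26×1.49 + 0.24×1.38 + 0.27×0.17 = 0.9186

0.919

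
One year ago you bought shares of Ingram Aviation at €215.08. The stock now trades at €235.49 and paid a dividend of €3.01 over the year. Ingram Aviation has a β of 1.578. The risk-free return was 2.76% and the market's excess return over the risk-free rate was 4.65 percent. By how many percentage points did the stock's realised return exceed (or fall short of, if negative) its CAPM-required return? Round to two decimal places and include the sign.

+0.79%

Realised HPR = (P1 + D1 − P0) / P0 = (235.49 + 3.01 − 215.08) / 215.08 = 23.42 / 215.08 = 10.8890%
CAPM required = R_f + β·MRP = 2.76% + 1.578 × 4.65% = 10.09770%
α = realised − required = 10.8890% − 10.09770% = +0.79%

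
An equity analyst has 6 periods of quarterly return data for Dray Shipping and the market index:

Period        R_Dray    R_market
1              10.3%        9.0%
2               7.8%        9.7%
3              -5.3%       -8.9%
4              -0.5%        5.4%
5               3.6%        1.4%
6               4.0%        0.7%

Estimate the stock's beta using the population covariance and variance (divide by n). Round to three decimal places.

Mean R_i = (10.3 + 7.8 − 5.3 − 0.5 + 3.6 + 4.0) / 6 = 3.3167%
Mean R_m = (9.0 + 9.7 − 8.9 + 5.4 + 1.4 + 0.7) / 6 = 2.8833%
Σ(R_i − R̄_i)(R_m − R̄_m) = 163.2917  ⇒  Cov = 163.2917 / 6 = 27.2153
Σ(R_m − R̄_m)² = 236.0283  ⇒  Var(R_m) = 236.0283 / 6 = 39.3381
β = Cov / Var(R_m) = 27.2153 / 39.3381 = 0.6918

0.692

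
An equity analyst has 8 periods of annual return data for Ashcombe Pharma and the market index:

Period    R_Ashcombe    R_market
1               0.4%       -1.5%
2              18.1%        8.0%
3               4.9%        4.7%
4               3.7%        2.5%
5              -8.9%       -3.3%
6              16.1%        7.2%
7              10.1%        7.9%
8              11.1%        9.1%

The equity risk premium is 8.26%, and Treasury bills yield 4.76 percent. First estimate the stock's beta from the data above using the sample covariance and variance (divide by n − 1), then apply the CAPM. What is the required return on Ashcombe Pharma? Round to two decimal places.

18.94%

Mean R_i = (0.4 + 18.1 + 4.9 + 3.7 − 8.9 + 16.1 + 10.1 + 11.1) / 8 = 6.9375%
Mean R_m = (-1.5 + 8.0 + 4.7 + 2.5 − 3.3 + 7.2 + 7.9 + 9.1) / 8 = 4.3250%
Σ(R_i − R̄_i)(R_m − R̄_m) = 262.5325  ⇒  Cov = 262.5325 / 7 = 37.5046
Σ(R_m − R̄_m)² = 152.8950  ⇒  Var(R_m) = 152.8950 / 7 = 21.8421
β = Cov / Var(R_m) = 37.5046 / 21.8421 = 1.7171
E(R) = R_f + β × MRP = 4.76% + 1.7171 × 8.26% = 18.94%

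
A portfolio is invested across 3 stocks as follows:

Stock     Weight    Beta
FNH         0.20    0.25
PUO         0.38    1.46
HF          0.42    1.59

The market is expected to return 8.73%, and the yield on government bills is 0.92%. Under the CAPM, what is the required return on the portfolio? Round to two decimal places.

10.86%

β_P = Σ w_i β_i = 0.20×0.25 + 0.38×1.46 + 0.42×1.59 = 1.2726
MRP = 8.73% − 0.92% = 7.81%
E(R_P) = R_f + β_P × MRP = 0.92% + 1.2726 × 7.81% = 10.86%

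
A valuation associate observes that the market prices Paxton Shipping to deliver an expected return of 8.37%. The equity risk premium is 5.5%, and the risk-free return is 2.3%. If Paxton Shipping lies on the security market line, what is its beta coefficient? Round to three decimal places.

1.104

β = (E(R) − R_f) / MRP = (8.37% − 2.3%) / 5.5% = 6.07% / 5.5% = 1.104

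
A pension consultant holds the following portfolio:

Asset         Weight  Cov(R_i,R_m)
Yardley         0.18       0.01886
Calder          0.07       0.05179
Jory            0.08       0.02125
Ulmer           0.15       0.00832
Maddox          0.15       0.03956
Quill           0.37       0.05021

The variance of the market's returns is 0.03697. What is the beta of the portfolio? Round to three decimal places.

0.933

β_Yardley = 0.01886 / 0.03697 = 0.5101
β_Calder = 0.05179 / 0.03697 = 1.4009
β_Jory = 0.02125 / 0.03697 = 0.5748
β_Ulmer = 0.00832 / 0.03697 = 0.2250
β_Maddox = 0.03956 / 0.03697 = 1.0701
β_Quill = 0.05021 / 0.03697 = 1.3581
β_P = Σ w_i β_i = 0.18×0.5101 + 0.07×1.4009 + 0.08×0.5748 + 0.15×0.2250 + 0.15×1.0701 + 0.37×1.3581 = 0.9326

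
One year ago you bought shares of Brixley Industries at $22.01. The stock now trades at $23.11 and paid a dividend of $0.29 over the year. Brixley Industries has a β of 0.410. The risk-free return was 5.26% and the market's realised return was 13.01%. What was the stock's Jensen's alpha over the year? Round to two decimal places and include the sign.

Realised HPR = (P1 + D1 − P0) / P0 = (23.11 + 0.29 − 22.01) / 22.01 = 1.39 / 22.01 = 6.3153%
MRP = 13.01% − 5.26% = 7.75%
CAPM required = R_f + β·MRP = 5.26% + 0.410 × 7.75% = 8.43750%
α = realised − required = 6.3153% − 8.43750% = -2.12%

-2.12%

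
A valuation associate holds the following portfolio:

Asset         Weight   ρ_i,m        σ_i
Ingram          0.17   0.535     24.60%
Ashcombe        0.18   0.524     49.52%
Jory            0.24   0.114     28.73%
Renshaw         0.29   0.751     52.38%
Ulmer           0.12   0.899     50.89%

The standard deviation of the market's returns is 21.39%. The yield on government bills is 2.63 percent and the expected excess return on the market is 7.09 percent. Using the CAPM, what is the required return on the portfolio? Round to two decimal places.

10.78%

β_Ingram = 0.535 × 24.60% / 21.39% = 0.6153
β_Ashcombe = 0.524 × 49.52% / 21.39% = 1.2131
β_Jory = 0.114 × 28.73% / 21.39% = 0.1531
β_Renshaw = 0.751 × 52.38% / 21.39% = 1.8391
β_Ulmer = 0.899 × 50.89% / 21.39% = 2.1389
β_P = Σ w_i β_i = 0.17×0.6153 + 0.18×1.2131 + 0.24×0.1531 + 0.29×1.8391 + 0.12×2.1389 = 1.1497
E(R_P) = R_f + β_P × MRP = 2.63% + 1.1497 × 7.09% = 10.78%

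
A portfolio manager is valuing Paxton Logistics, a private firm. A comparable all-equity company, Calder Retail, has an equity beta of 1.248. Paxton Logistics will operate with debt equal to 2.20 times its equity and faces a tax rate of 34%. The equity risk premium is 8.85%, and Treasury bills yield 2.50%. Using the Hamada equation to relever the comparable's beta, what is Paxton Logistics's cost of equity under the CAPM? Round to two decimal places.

β_L = β_U × [1 + (1 − t)(D/E)] = 1.248 × [1 + (1 − 0.34) × 2.20]
    = 1.248 × [1 + 0.66 × 2.20] = 1.248 × 2.4520 = 3.0601
E(R) = R_f + β_L × MRP = 2.50% + 3.0601 × 8.85% = 29.58%

29.58%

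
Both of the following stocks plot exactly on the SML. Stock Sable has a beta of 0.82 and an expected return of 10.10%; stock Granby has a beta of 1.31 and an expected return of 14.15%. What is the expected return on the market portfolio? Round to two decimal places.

11.59%

Both satisfy E(R) = R_f + β·MRP, so the slope of the SML is
MRP = (14.15% − 10.10%) / (1.31 − 0.82) = 4.05% / 0.49 = 8.2653%
R_f = E(R_Sable) − β_Sable·MRP = 10.10% − 0.82 × 8.2653% = 3.3225%
E(R_m) = R_f + MRP = 3.3225% + 8.2653% = 11.59%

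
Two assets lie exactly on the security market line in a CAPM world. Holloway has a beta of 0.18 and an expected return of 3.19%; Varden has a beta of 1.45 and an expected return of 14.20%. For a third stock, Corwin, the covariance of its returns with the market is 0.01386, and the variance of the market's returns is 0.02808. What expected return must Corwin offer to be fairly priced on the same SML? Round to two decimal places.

5.91%

MRP = (14.20% − 3.19%) / (1.45 − 0.18) = 8.6693%
R_f = 3.19% − 0.18 × 8.6693% = 1.6295%
β_Corwin = Cov / Var(R_m) = 0.01386 / 0.02808 = 0.4936
E(R_Corwin) = R_f + β × MRP = 1.6295% + 0.4936 × 8.6693% = 5.91%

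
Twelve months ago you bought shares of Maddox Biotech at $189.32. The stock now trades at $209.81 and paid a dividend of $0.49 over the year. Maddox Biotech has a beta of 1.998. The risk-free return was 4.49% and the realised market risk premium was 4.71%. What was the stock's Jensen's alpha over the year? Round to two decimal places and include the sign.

Realised HPR = (P1 + D1 − P0) / P0 = (209.81 + 0.49 − 189.32) / 189.32 = 20.98 / 189.32 = 11.0818%
CAPM required = R_f + β·MRP = 4.49% + 1.998 × 4.71% = 13.90058%
α = realised − required = 11.0818% − 13.90058% = -2.82%

-2.82%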